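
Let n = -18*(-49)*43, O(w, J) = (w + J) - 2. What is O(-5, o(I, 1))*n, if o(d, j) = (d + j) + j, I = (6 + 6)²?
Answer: 5271714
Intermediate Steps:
I = 144 (I = 12² = 144)
o(d, j) = d + 2*j
O(w, J) = -2 + J + w (O(w, J) = (J + w) - 2 = -2 + J + w)
n = 37926 (n = 882*43 = 37926)
O(-5, o(I, 1))*n = (-2 + (144 + 2*1) - 5)*37926 = (-2 + (144 + 2) - 5)*37926 = (-2 + 146 - 5)*37926 = 139*37926 = 5271714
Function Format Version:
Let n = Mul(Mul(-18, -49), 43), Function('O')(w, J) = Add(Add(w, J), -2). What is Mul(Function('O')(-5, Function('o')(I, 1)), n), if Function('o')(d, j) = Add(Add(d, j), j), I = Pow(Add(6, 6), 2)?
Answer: 5271714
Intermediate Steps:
I = 144 (I = Pow(12, 2) = 144)
Function('o')(d, j) = Add(d, Mul(2, j))
Function('O')(w, J) = Add(-2, J, w) (Function('O')(w, J) = Add(Add(J, w), -2) = Add(-2, J, w))
n = 37926 (n = Mul(882, 43) = 37926)
Mul(Function('O')(-5, Function('o')(I, 1)), n) = Mul(Add(-2, Add(144, Mul(2, 1)), -5), 37926) = Mul(Add(-2, Add(144, 2), -5), 37926) = Mul(Add(-2, 146, -5), 37926) = Mul(139, 37926) = 5271714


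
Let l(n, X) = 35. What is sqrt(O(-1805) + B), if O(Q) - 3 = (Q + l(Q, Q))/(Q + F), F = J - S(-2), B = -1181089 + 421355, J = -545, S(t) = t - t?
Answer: 4*I*sqrt(2622256430)/235 ≈ 871.63*I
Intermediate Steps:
S(t) = 0
B = -759734
F = -545 (F = -545 - 1*0 = -545 + 0 = -545)
O(Q) = 3 + (35 + Q)/(-545 + Q) (O(Q) = 3 + (Q + 35)/(Q - 545) = 3 + (35 + Q)/(-545 + Q))
sqrt(O(-1805) + B) = sqrt(4*(-400 - 1805)/(-545 - 1805) - 759734) = sqrt(4*(-2205)/(-2350) - 759734) = sqrt(4*(-1/2350)*(-2205) - 759734) = sqrt(882/235 - 759734) = sqrt(-178536608/235) = 4*I*sqrt(2622256430)/235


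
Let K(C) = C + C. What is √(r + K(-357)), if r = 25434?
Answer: 4*√1545 ≈ 157.23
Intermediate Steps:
K(C) = 2*C
√(r + K(-357)) = √(25434 + 2*(-357)) = √(25434 - 714) = √24720 = 4*√1545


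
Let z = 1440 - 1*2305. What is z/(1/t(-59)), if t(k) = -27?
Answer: 23355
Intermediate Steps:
z = -865 (z = 1440 - 2305 = -865)
z/(1/t(-59)) = -865/(1/(-27)) = -865/(-1/27) = -865*(-27) = 23355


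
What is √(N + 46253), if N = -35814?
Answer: √10439 ≈ 102.17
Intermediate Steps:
√(N + 46253) = √(-35814 + 46253) = √10439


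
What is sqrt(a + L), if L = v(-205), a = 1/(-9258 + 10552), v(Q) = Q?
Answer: I*sqrt(343258086)/1294 ≈ 14.318*I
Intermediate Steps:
a = 1/1294 ≈ 0.00077280
L = -205
sqrt(a + L) = sqrt(1/1294 - 205) = sqrt(-265269/1294) = I*sqrt(343258086)/1294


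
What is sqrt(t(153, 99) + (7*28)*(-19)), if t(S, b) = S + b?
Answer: 4*I*sqrt(217) ≈ 58.924*I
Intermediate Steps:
sqrt(t(153, 99) + (7*28)*(-19)) = sqrt((153 + 99) + (7*28)*(-19)) = sqrt(252 + 196*(-19)) = sqrt(252 - 3724) = sqrt(-3472) = 4*I*sqrt(217)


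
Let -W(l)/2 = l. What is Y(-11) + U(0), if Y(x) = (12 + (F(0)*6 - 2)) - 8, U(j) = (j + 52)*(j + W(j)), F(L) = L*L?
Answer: 2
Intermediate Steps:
W(l) = -2*l
F(L) = L²
U(j) = -j*(52 + j) (U(j) = (j + 52)*(j - 2*j) = (52 + j)*(-j) = -j*(52 + j))
Y(x) = 2 (Y(x) = (12 + (0²*6 - 2)) - 8 = (12 + (0*6 - 2)) - 8 = (12 + (0 - 2)) - 8 = (12 - 2) - 8 = 10 - 8 = 2)
Y(-11) + U(0) = 2 + 0*(-52 - 1*0) = 2 + 0*(-52 + 0) = 2 + 0*(-52) = 2 + 0 = 2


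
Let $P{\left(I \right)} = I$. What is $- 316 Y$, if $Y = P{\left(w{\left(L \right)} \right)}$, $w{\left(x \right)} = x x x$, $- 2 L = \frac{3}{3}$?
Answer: $\frac{79}{2} \approx 39.5$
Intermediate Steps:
$L = - \frac{1}{2}$ ($L = - \frac{3 \cdot \frac{1}{3}}{2} = \left(- \frac{1}{2}\right) 1 = - \frac{1}{2} \approx -0.5$)
$w{\left(x \right)} = x^{3}$ ($w{\left(x \right)} = x^{2} x = x^{3}$)
$Y = - \frac{1}{8}$ ($Y = \left(- \frac{1}{2}\right)^{3} = - \frac{1}{8} \approx -0.125$)
$- 316 Y = \left(-316\right) \left(- \frac{1}{8}\right) = \frac{79}{2}$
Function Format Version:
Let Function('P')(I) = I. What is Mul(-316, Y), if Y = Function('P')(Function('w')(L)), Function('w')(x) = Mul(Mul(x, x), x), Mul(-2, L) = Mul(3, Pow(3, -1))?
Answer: Rational(79, 2) ≈ 39.500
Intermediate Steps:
L = Rational(-1, 2) (L = Mul(Rational(-1, 2), Mul(3, Pow(3, -1))) = Mul(Rational(-1, 2), Mul(3, Rational(1, 3))) = Mul(Rational(-1, 2), 1) = Rational(-1, 2) ≈ -0.50000)
Function('w')(x) = Pow(x, 3) (Function('w')(x) = Mul(Pow(x, 2), x) = Pow(x, 3))
Y = Rational(-1, 8) (Y = Pow(Rational(-1, 2), 3) = Rational(-1, 8) ≈ -0.12500)
Mul(-316, Y) = Mul(-316, Rational(-1, 8)) = Rational(79, 2)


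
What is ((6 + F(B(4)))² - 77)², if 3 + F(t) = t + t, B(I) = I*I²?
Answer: 291863056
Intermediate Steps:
B(I) = I³
F(t) = -3 + 2*t (F(t) = -3 + (t + t) = -3 + 2*t)
((6 + F(B(4)))² - 77)² = ((6 + (-3 + 2*4³))² - 77)² = ((6 + (-3 + 2*64))² - 77)² = ((6 + (-3 + 128))² - 77)² = ((6 + 125)² - 77)² = (131² - 77)² = (17161 - 77)² = 17084² = 291863056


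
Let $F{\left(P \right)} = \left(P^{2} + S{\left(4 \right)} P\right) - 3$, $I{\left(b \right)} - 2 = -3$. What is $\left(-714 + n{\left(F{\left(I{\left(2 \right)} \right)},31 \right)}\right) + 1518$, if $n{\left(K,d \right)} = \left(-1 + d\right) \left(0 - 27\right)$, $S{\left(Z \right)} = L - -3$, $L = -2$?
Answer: $-6$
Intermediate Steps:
$I{\left(b \right)} = -1$ ($I{\left(b \right)} = 2 - 3 = -1$)
$S{\left(Z \right)} = 1$ ($S{\left(Z \right)} = -2 - -3 = -2 + 3 = 1$)
$F{\left(P \right)} = -3 + P + P^{2}$ ($F{\left(P \right)} = \left(P^{2} + 1 P\right) - 3 = \left(P^{2} + P\right) - 3 = \left(P + P^{2}\right) - 3 = -3 + P + P^{2}$)
$n{\left(K,d \right)} = 27 - 27 d$ ($n{\left(K,d \right)} = \left(-1 + d\right) \left(-27\right) = 27 - 27 d$)
$\left(-714 + n{\left(F{\left(I{\left(2 \right)} \right)},31 \right)}\right) + 1518 = \left(-714 + \left(27 - 837\right)\right) + 1518 = \left(-714 - 810\right) + 1518 = -1524 + 1518 = -6$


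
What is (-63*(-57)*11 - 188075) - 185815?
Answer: -334389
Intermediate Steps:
(-63*(-57)*11 - 188075) - 185815 = (3591*11 - 188075) - 185815 = (39501 - 188075) - 185815 = -148574 - 185815 = -334389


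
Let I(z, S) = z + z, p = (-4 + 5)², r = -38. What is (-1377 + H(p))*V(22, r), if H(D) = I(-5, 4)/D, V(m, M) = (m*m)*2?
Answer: -1342616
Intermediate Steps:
p = 1 (p = 1² = 1)
I(z, S) = 2*z
V(m, M) = 2*m² (V(m, M) = m²*2 = 2*m²)
H(D) = -10/D (H(D) = (2*(-5))/D = -10/D)
(-1377 + H(p))*V(22, r) = (-1377 - 10/1)*(2*22²) = (-1377 - 10*1)*(2*484) = (-1377 - 10)*968 = -1387*968 = -1342616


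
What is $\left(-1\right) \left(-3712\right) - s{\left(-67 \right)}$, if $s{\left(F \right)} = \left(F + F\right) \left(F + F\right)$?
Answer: $-14244$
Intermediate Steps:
$s{\left(F \right)} = 4 F^{2}$ ($s{\left(F \right)} = 2 F 2 F = 4 F^{2}$)
$\left(-1\right) \left(-3712\right) - s{\left(-67 \right)} = \left(-1\right) \left(-3712\right) - 4 \left(-67\right)^{2} = 3712 - 4 \cdot 4489 = 3712 - 17956 = -14244$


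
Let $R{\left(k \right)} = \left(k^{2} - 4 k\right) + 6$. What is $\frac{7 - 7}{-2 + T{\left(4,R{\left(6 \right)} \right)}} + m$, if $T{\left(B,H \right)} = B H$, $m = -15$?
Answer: $-15$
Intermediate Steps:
$R{\left(k \right)} = 6 + k^{2} - 4 k$
$\frac{7 - 7}{-2 + T{\left(4,R{\left(6 \right)} \right)}} + m = \frac{7 - 7}{-2 + 4 \left(6 + 6^{2} - 24\right)} - 15 = \frac{7 - 7}{-2 + 4 \left(6 + 36 - 24\right)} - 15 = \frac{1}{-2 + 4 \cdot 18} \cdot 0 - 15 = \frac{1}{-2 + 72} \cdot 0 - 15 = \frac{1}{70} \cdot 0 - 15 = 0 - 15 = -15$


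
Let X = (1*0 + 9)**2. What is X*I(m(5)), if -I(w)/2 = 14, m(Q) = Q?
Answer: -2268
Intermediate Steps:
I(w) = -28 (I(w) = -2*14 = -28)
X = 81 (X = (0 + 9)**2 = 9**2 = 81)
X*I(m(5)) = 81*(-28) = -2268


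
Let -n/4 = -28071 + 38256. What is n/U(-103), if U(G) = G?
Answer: 40740/103 ≈ 395.53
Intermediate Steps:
n = -40740 (n = -4*(-28071 + 38256) = -4*10185 = -40740)
n/U(-103) = -40740/(-103) = -40740*(-1/103) = 40740/103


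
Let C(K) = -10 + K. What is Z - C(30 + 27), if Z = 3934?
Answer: 3887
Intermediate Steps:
Z - C(30 + 27) = 3934 - (-10 + (30 + 27)) = 3934 - (-10 + 57) = 3934 - 1*47 = 3934 - 47 = 3887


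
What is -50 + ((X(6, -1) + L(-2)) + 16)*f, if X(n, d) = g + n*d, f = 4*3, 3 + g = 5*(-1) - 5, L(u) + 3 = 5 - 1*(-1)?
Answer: -50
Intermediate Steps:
L(u) = 3 (L(u) = -3 + (5 - 1*(-1)) = -3 + (5 + 1) = -3 + 6 = 3)
g = -13 (g = -3 + (5*(-1) - 5) = -3 + (-5 - 5) = -3 - 10 = -13)
f = 12
X(n, d) = -13 + d*n (X(n, d) = -13 + n*d = -13 + d*n)
-50 + ((X(6, -1) + L(-2)) + 16)*f = -50 + (((-13 - 1*6) + 3) + 16)*12 = -50 + (((-13 - 6) + 3) + 16)*12 = -50 + ((-19 + 3) + 16)*12 = -50 + (-16 + 16)*12 = -50 + 0*12 = -50 + 0 = -50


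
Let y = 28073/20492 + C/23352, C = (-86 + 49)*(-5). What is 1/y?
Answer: 119632296/164837929 ≈ 0.72576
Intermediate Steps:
C = 185 (C = -37*(-5) = 185)
y = 164837929/119632296 (y = 28073/20492 + 185/23352 = 164837929/119632296 ≈ 1.3779)
1/y = 1/(164837929/119632296) = 119632296/164837929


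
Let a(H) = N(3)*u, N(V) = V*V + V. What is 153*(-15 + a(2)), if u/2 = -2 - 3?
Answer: -20655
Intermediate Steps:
N(V) = V + V² (N(V) = V² + V = V + V²)
u = -10 (u = 2*(-2 - 3) = 2*(-5) = -10)
a(H) = -120 (a(H) = (3*(1 + 3))*(-10) = (3*4)*(-10) = 12*(-10) = -120)
153*(-15 + a(2)) = 153*(-15 - 120) = 153*(-135) = -20655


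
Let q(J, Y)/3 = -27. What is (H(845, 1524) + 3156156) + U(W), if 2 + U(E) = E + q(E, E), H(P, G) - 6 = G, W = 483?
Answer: 3158086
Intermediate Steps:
q(J, Y) = -81 (q(J, Y) = 3*(-27) = -81)
H(P, G) = 6 + G
U(E) = -83 + E (U(E) = -2 + (E - 81) = -2 + (-81 + E) = -83 + E)
(H(845, 1524) + 3156156) + U(W) = ((6 + 1524) + 3156156) + (-83 + 483) = (1530 + 3156156) + 400 = 3157686 + 400 = 3158086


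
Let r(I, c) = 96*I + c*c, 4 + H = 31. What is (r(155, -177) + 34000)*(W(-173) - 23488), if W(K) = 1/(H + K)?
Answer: -275056633041/146 ≈ -1.8839e+9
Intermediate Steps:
H = 27 (H = -4 + 31 = 27)
r(I, c) = c**2 + 96*I (r(I, c) = 96*I + c**2 = c**2 + 96*I)
W(K) = 1/(27 + K)
(r(155, -177) + 34000)*(W(-173) - 23488) = (((-177)**2 + 96*155) + 34000)*(1/(27 - 173) - 23488) = ((31329 + 14880) + 34000)*(1/(-146) - 23488) = (46209 + 34000)*(-1/146 - 23488) = 80209*(-3429249/146) = -275056633041/146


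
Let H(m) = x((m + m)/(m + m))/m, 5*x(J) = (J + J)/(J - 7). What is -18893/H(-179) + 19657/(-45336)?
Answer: -2299791253537/45336 ≈ -5.0728e+7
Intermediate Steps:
x(J) = 2*J/(5*(-7 + J)) (x(J) = ((J + J)/(J - 7))/5 = ((2*J)/(-7 + J))/5 = (2*J/(-7 + J))/5 = 2*J/(5*(-7 + J)))
H(m) = -1/(15*m) (H(m) = (2*((m + m)/(m + m))/(5*(-7 + (m + m)/(m + m))))/m = (2*((2*m)/((2*m)))/(5*(-7 + (2*m)/((2*m)))))/m = (2*((2*m)*(1/(2*m)))/(5*(-7 + (2*m)*(1/(2*m)))))/m = ((⅖)*1/(-7 + 1))/m = ((⅖)*1/(-6))/m = ((⅖)*1*(-⅙))/m = -1/(15*m))
-18893/H(-179) + 19657/(-45336) = -18893/((-1/15/(-179))) + 19657/(-45336) = -18893/((-1/15*(-1/179))) + 19657*(-1/45336) = -18893/1/2685 - 19657/45336 = -18893*2685 - 19657/45336 = -50727705 - 19657/45336 = -2299791253537/45336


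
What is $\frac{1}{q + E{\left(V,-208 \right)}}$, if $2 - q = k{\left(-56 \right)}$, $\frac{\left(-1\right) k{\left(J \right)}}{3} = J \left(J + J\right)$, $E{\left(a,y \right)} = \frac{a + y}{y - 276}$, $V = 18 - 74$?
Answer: $\frac{11}{207004} \approx 5.3139 \cdot 10^{-5}$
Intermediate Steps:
$V = -56$
$E{\left(a,y \right)} = \frac{a + y}{-276 + y}$
$k{\left(J \right)} = - 6 J^{2}$ ($k{\left(J \right)} = - 3 J \left(J + J\right) = - 3 J 2 J = - 3 \cdot 2 J^{2} = - 6 J^{2}$)
$q = 18818$ ($q = 2 - - 6 \left(-56\right)^{2} = 2 - \left(-6\right) 3136 = 2 - -18816 = 2 + 18816 = 18818$)
$\frac{1}{q + E{\left(V,-208 \right)}} = \frac{1}{18818 + \frac{-56 - 208}{-276 - 208}} = \frac{1}{18818 + \frac{1}{-484} \left(-264\right)} = \frac{1}{18818 - - \frac{6}{11}} = \frac{1}{18818 + \frac{6}{11}} = \frac{1}{\frac{207004}{11}} = \frac{11}{207004}$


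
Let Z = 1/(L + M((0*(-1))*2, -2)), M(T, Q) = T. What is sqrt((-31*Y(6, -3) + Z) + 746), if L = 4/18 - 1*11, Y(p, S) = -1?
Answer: 4*sqrt(456870)/97 ≈ 27.873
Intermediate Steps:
L = -97/9 (L = 4*(1/18) - 11 = 2/9 - 11 = -97/9 ≈ -10.778)
Z = -9/97 (Z = 1/(-97/9 + (0*(-1))*2) = 1/(-97/9 + 0*2) = 1/(-97/9 + 0) = 1/(-97/9) = -9/97 ≈ -0.092783)
sqrt((-31*Y(6, -3) + Z) + 746) = sqrt((-31*(-1) - 9/97) + 746) = sqrt((31 - 9/97) + 746) = sqrt(2998/97 + 746) = sqrt(75360/97) = 4*sqrt(456870)/97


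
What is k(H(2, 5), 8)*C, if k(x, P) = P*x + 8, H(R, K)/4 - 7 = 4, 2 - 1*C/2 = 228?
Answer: -162720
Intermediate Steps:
C = -452 (C = 4 - 2*228 = 4 - 456 = -452)
H(R, K) = 44 (H(R, K) = 28 + 4*4 = 28 + 16 = 44)
k(x, P) = 8 + P*x
k(H(2, 5), 8)*C = (8 + 8*44)*(-452) = (8 + 352)*(-452) = 360*(-452) = -162720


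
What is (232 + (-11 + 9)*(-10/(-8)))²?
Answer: 210681/4 ≈ 52670.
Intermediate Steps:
(232 + (-11 + 9)*(-10/(-8)))² = (232 - (-20)*(-1)/8)² = (232 - 2*5/4)² = (232 - 5/2)² = (459/2)² = 210681/4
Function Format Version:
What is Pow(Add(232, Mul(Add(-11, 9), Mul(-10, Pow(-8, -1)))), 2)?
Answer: Rational(210681, 4) ≈ 52670.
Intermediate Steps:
Pow(Add(232, Mul(Add(-11, 9), Mul(-10, Pow(-8, -1)))), 2) = Pow(Add(232, Mul(-2, Mul(-10, Rational(-1, 8)))), 2) = Pow(Add(232, Mul(-2, Rational(5, 4))), 2) = Pow(Add(232, Rational(-5, 2)), 2) = Pow(Rational(459, 2), 2) = Rational(210681, 4)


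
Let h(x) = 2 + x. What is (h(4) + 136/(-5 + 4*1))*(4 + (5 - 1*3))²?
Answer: -4680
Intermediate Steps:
(h(4) + 136/(-5 + 4*1))*(4 + (5 - 1*3))² = ((2 + 4) + 136/(-5 + 4*1))*(4 + (5 - 1*3))² = (6 + 136/(-5 + 4))*(4 + (5 - 3))² = (6 + 136/(-1))*(4 + 2)² = (6 + 136*(-1))*6² = (6 - 136)*36 = -130*36 = -4680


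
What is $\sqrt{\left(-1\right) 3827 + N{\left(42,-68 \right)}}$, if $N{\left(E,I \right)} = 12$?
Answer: $i \sqrt{3815} \approx 61.766 i$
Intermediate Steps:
$\sqrt{\left(-1\right) 3827 + N{\left(42,-68 \right)}} = \sqrt{\left(-1\right) 3827 + 12} = \sqrt{-3827 + 12} = \sqrt{-3815} = i \sqrt{3815}$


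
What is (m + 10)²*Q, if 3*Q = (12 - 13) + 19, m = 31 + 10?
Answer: 15606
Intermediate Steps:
m = 41
Q = 6 (Q = ((12 - 13) + 19)/3 = (-1 + 19)/3 = (⅓)*18 = 6)
(m + 10)²*Q = (41 + 10)²*6 = 51²*6 = 2601*6 = 15606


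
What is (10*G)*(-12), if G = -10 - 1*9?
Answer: 2280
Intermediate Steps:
G = -19 (G = -10 - 9 = -19)
(10*G)*(-12) = (10*(-19))*(-12) = -190*(-12) = 2280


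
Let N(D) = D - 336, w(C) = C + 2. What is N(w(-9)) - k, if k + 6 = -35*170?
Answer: 5613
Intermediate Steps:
w(C) = 2 + C
N(D) = -336 + D
k = -5956 (k = -6 - 35*170 = -6 - 5950 = -5956)
N(w(-9)) - k = (-336 + (2 - 9)) - 1*(-5956) = (-336 - 7) + 5956 = -343 + 5956 = 5613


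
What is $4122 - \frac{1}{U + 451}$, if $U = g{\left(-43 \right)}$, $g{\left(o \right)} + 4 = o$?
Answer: $\frac{1665287}{404} \approx 4122.0$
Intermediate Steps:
$g{\left(o \right)} = -4 + o$
$U = -47$ ($U = -4 - 43 = -47$)
$4122 - \frac{1}{U + 451} = 4122 - \frac{1}{-47 + 451} = 4122 - \frac{1}{404} = \frac{1665287}{404}$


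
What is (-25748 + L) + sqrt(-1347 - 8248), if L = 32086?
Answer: 6338 + I*sqrt(9595) ≈ 6338.0 + 97.954*I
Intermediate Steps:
(-25748 + L) + sqrt(-1347 - 8248) = (-25748 + 32086) + sqrt(-1347 - 8248) = 6338 + sqrt(-9595) = 6338 + I*sqrt(9595)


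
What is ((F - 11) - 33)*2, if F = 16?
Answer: -56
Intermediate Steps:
((F - 11) - 33)*2 = ((16 - 11) - 33)*2 = (5 - 33)*2 = -28*2 = -56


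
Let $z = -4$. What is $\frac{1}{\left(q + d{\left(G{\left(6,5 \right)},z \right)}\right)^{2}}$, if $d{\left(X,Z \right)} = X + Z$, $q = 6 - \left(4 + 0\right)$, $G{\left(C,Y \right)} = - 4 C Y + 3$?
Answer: $\frac{1}{14161} \approx 7.0616 \cdot 10^{-5}$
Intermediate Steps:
$G{\left(C,Y \right)} = 3 - 4 C Y$ ($G{\left(C,Y \right)} = - 4 C Y + 3 = 3 - 4 C Y$)
$q = 2$ ($q = 6 - 4 = 2$)
$\frac{1}{\left(q + d{\left(G{\left(6,5 \right)},z \right)}\right)^{2}} = \frac{1}{\left(2 + \left(\left(3 - 24 \cdot 5\right) - 4\right)\right)^{2}} = \frac{1}{\left(2 + \left(\left(3 - 120\right) - 4\right)\right)^{2}} = \frac{1}{\left(2 - 121\right)^{2}} = \frac{1}{\left(-119\right)^{2}} = \frac{1}{14161}$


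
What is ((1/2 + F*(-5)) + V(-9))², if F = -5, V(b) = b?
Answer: 1089/4 ≈ 272.25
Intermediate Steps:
((1/2 + F*(-5)) + V(-9))² = ((1/2 - 5*(-5)) - 9)² = ((½ + 25) - 9)² = (51/2 - 9)² = (33/2)² = 1089/4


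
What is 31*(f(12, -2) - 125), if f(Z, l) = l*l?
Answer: -3751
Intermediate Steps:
f(Z, l) = l²
31*(f(12, -2) - 125) = 31*((-2)² - 125) = 31*(4 - 125) = 31*(-121) = -3751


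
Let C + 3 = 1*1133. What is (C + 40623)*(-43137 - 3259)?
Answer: -1937172188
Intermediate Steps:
C = 1130 (C = -3 + 1*1133 = -3 + 1133 = 1130)
(C + 40623)*(-43137 - 3259) = (1130 + 40623)*(-43137 - 3259) = 41753*(-46396) = -1937172188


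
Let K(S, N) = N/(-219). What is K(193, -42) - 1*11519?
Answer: -840873/73 ≈ -11519.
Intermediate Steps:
K(S, N) = -N/219 (K(S, N) = N*(-1/219) = -N/219)
K(193, -42) - 1*11519 = -1/219*(-42) - 1*11519 = 14/73 - 11519 = -840873/73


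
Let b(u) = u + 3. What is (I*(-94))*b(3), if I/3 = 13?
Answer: -21996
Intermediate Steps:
b(u) = 3 + u
I = 39 (I = 3*13 = 39)
(I*(-94))*b(3) = (39*(-94))*(3 + 3) = -3666*6 = -21996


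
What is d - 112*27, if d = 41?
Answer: -2983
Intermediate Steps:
d - 112*27 = 41 - 112*27 = 41 - 3024 = -2983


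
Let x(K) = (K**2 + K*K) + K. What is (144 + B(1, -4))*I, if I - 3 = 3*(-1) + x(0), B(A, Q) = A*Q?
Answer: 0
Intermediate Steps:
x(K) = K + 2*K**2 (x(K) = (K**2 + K**2) + K = 2*K**2 + K = K + 2*K**2)
I = 0 (I = 3 + (3*(-1) + 0*(1 + 2*0)) = 3 + (-3 + 0*(1 + 0)) = 3 + (-3 + 0*1) = 3 + (-3 + 0) = 3 - 3 = 0)
(144 + B(1, -4))*I = (144 + 1*(-4))*0 = (144 - 4)*0 = 140*0 = 0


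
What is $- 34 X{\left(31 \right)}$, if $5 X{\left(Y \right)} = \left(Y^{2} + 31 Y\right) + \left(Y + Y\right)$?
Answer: $- \frac{67456}{5} \approx -13491.0$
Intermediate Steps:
$X{\left(Y \right)} = \frac{Y^{2}}{5} + \frac{33 Y}{5}$ ($X{\left(Y \right)} = \frac{\left(Y^{2} + 31 Y\right) + \left(Y + Y\right)}{5} = \frac{\left(Y^{2} + 31 Y\right) + 2 Y}{5} = \frac{Y^{2} + 33 Y}{5} = \frac{Y^{2}}{5} + \frac{33 Y}{5}$)
$- 34 X{\left(31 \right)} = - 34 \cdot \frac{1}{5} \cdot 31 \left(33 + 31\right) = - 34 \cdot \frac{1}{5} \cdot 31 \cdot 64 = \left(-34\right) \frac{1984}{5} = - \frac{67456}{5}$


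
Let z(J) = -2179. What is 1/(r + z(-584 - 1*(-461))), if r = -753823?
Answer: -1/756002 ≈ -1.3227e-6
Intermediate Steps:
1/(r + z(-584 - 1*(-461))) = 1/(-753823 - 2179) = 1/(-756002) = -1/756002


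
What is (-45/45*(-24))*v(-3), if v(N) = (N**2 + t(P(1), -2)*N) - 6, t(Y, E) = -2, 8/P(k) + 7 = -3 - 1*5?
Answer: 216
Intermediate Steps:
P(k) = -8/15 (P(k) = 8/(-7 + (-3 - 1*5)) = 8/(-7 + (-3 - 5)) = 8/(-7 - 8) = 8/(-15) = 8*(-1/15) = -8/15)
v(N) = -6 + N**2 - 2*N (v(N) = (N**2 - 2*N) - 6 = -6 + N**2 - 2*N)
(-45/45*(-24))*v(-3) = (-45/45*(-24))*(-6 + (-3)**2 - 2*(-3)) = (-45*1/45*(-24))*(-6 + 9 + 6) = -1*(-24)*9 = 24*9 = 216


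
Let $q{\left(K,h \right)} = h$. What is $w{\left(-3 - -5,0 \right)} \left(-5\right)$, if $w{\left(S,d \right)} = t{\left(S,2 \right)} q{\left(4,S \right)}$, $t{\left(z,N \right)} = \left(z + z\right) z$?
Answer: $-80$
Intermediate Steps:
$t{\left(z,N \right)} = 2 z^{2}$ ($t{\left(z,N \right)} = 2 z z = 2 z^{2}$)
$w{\left(S,d \right)} = 2 S^{3}$ ($w{\left(S,d \right)} = 2 S^{2} S = 2 S^{3}$)
$w{\left(-3 - -5,0 \right)} \left(-5\right) = 2 \left(-3 - -5\right)^{3} \left(-5\right) = 2 \left(-3 + 5\right)^{3} \left(-5\right) = 2 \cdot 2^{3} \left(-5\right) = 2 \cdot 8 \left(-5\right) = 16 \left(-5\right) = -80$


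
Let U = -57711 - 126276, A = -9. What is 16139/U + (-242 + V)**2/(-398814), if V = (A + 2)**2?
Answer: -4429930303/24458863806 ≈ -0.18112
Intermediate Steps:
U = -183987
V = 49 (V = (-9 + 2)**2 = (-7)**2 = 49)
16139/U + (-242 + V)**2/(-398814) = 16139/(-183987) + (-242 + 49)**2/(-398814) = 16139*(-1/183987) + (-193)**2*(-1/398814) = -16139/183987 + 37249*(-1/398814) = -16139/183987 - 37249/398814 = -4429930303/24458863806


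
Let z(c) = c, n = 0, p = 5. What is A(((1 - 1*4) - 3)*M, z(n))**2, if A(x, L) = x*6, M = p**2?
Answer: 810000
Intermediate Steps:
M = 25 (M = 5**2 = 25)
A(x, L) = 6*x
A(((1 - 1*4) - 3)*M, z(n))**2 = (6*(((1 - 1*4) - 3)*25))**2 = (6*(((1 - 4) - 3)*25))**2 = (6*((-3 - 3)*25))**2 = (6*(-6*25))**2 = (6*(-150))**2 = (-900)**2 = 810000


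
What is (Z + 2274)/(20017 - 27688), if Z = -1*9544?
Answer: 7270/7671 ≈ 0.94773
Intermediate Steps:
Z = -9544
(Z + 2274)/(20017 - 27688) = (-9544 + 2274)/(20017 - 27688) = -7270/(-7671) = -7270*(-1/7671) = 7270/7671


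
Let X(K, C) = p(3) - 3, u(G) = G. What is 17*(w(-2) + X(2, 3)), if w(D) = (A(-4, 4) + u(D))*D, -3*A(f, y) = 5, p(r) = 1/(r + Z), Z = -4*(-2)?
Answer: 2482/33 ≈ 75.212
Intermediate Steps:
Z = 8
p(r) = 1/(8 + r) (p(r) = 1/(r + 8) = 1/(8 + r))
A(f, y) = -5/3 (A(f, y) = -⅓*5 = -5/3)
w(D) = D*(-5/3 + D) (w(D) = (-5/3 + D)*D = D*(-5/3 + D))
X(K, C) = -32/11 (X(K, C) = 1/(8 + 3) - 3 = 1/11 - 3 = -32/11)
17*(w(-2) + X(2, 3)) = 17*((⅓)*(-2)*(-5 + 3*(-2)) - 32/11) = 17*((⅓)*(-2)*(-5 - 6) - 32/11) = 17*((⅓)*(-2)*(-11) - 32/11) = 17*(22/3 - 32/11) = 17*(146/33) = 2482/33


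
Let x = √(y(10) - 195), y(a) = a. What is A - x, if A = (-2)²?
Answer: 4 - I*√185 ≈ 4.0 - 13.601*I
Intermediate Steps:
A = 4
x = I*√185 (x = √(10 - 195) = √(-185) = I*√185 ≈ 13.601*I)
A - x = 4 - I*√185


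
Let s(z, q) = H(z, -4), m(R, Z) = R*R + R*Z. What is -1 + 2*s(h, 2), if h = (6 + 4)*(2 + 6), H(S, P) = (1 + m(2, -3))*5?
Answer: -11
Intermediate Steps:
m(R, Z) = R**2 + R*Z
H(S, P) = -5 (H(S, P) = (1 + 2*(2 - 3))*5 = (1 + 2*(-1))*5 = (1 - 2)*5 = -1*5 = -5)
h = 80 (h = 10*8 = 80)
s(z, q) = -5
-1 + 2*s(h, 2) = -1 + 2*(-5) = -1 - 10 = -11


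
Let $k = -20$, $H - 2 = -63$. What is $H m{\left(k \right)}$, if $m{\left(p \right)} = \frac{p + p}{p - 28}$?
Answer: $- \frac{305}{6} \approx -50.833$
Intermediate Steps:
$H = -61$ ($H = 2 - 63 = -61$)
$m{\left(p \right)} = \frac{2 p}{-28 + p}$
$H m{\left(k \right)} = - 61 \cdot 2 \left(-20\right) \frac{1}{-28 - 20} = - 61 \cdot 2 \left(-20\right) \frac{1}{-48} = - 61 \cdot 2 \left(-20\right) \left(- \frac{1}{48}\right) = \left(-61\right) \frac{5}{6} = - \frac{305}{6}$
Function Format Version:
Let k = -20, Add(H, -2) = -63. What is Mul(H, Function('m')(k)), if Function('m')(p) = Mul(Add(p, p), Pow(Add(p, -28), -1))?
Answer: Rational(-305, 6) ≈ -50.833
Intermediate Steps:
H = -61 (H = Add(2, -63) = -61)
Function('m')(p) = Mul(2, p, Pow(Add(-28, p), -1)) (Function('m')(p) = Mul(Mul(2, p), Pow(Add(-28, p), -1)) = Mul(2, p, Pow(Add(-28, p), -1)))
Mul(H, Function('m')(k)) = Mul(-61, Mul(2, -20, Pow(Add(-28, -20), -1))) = Mul(-61, Mul(2, -20, Pow(-48, -1))) = Mul(-61, Mul(2, -20, Rational(-1, 48))) = Mul(-61, Rational(5, 6)) = Rational(-305, 6)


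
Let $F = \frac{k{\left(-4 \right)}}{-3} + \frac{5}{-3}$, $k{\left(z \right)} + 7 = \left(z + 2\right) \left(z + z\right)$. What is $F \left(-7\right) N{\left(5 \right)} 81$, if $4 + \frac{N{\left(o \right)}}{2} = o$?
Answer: $5292$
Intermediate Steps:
$N{\left(o \right)} = -8 + 2 o$
$k{\left(z \right)} = -7 + 2 z \left(2 + z\right)$ ($k{\left(z \right)} = -7 + \left(z + 2\right) \left(z + z\right) = -7 + \left(2 + z\right) 2 z = -7 + 2 z \left(2 + z\right)$)
$F = - \frac{14}{3}$ ($F = \frac{-7 + 2 \left(-4\right)^{2} + 4 \left(-4\right)}{-3} + \frac{5}{-3} = \left(-7 + 2 \cdot 16 - 16\right) \left(- \frac{1}{3}\right) + 5 \left(- \frac{1}{3}\right) = \left(-7 + 32 - 16\right) \left(- \frac{1}{3}\right) - \frac{5}{3} = 9 \left(- \frac{1}{3}\right) - \frac{5}{3} = -3 - \frac{5}{3} = - \frac{14}{3} \approx -4.6667$)
$F \left(-7\right) N{\left(5 \right)} 81 = \left(- \frac{14}{3}\right) \left(-7\right) \left(-8 + 2 \cdot 5\right) 81 = \frac{98 \left(-8 + 10\right)}{3} \cdot 81 = \frac{98}{3} \cdot 2 \cdot 81 = \frac{196}{3} \cdot 81 = 5292$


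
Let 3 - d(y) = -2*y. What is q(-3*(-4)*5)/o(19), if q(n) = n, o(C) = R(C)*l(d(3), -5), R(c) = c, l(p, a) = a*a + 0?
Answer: 12/95 ≈ 0.12632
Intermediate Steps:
d(y) = 3 + 2*y (d(y) = 3 - (-2)*y = 3 + 2*y)
l(p, a) = a² (l(p, a) = a² + 0 = a²)
o(C) = 25*C (o(C) = C*(-5)² = C*25 = 25*C)
q(-3*(-4)*5)/o(19) = (-3*(-4)*5)/((25*19)) = (12*5)/475 = 60*(1/475) = 12/95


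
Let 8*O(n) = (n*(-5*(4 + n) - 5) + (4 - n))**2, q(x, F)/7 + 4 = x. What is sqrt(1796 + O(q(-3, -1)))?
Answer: sqrt(230165794)/4 ≈ 3792.8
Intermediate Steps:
q(x, F) = -28 + 7*x
O(n) = (4 - n + n*(-25 - 5*n))**2/8 (O(n) = (n*(-5*(4 + n) - 5) + (4 - n))**2/8 = (n*((-20 - 5*n) - 5) + (4 - n))**2/8 = (n*(-25 - 5*n) + (4 - n))**2/8 = (4 - n + n*(-25 - 5*n))**2/8)
sqrt(1796 + O(q(-3, -1))) = sqrt(1796 + (-4 + 5*(-28 + 7*(-3))**2 + 26*(-28 + 7*(-3)))**2/8) = sqrt(1796 + (-4 + 5*(-28 - 21)**2 + 26*(-28 - 21))**2/8) = sqrt(1796 + (-4 + 5*(-49)**2 + 26*(-49))**2/8) = sqrt(1796 + (-4 + 5*2401 - 1274)**2/8) = sqrt(1796 + (-4 + 12005 - 1274)**2/8) = sqrt(1796 + (1/8)*10727**2) = sqrt(1796 + (1/8)*115068529) = sqrt(1796 + 115068529/8) = sqrt(115082897/8) = sqrt(230165794)/4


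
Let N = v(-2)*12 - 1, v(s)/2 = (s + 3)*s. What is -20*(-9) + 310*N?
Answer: -15010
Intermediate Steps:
v(s) = 2*s*(3 + s) (v(s) = 2*((s + 3)*s) = 2*((3 + s)*s) = 2*(s*(3 + s)) = 2*s*(3 + s))
N = -49 (N = (2*(-2)*(3 - 2))*12 - 1 = (2*(-2)*1)*12 - 1 = -4*12 - 1 = -48 - 1 = -49)
-20*(-9) + 310*N = -20*(-9) + 310*(-49) = 180 - 15190 = -15010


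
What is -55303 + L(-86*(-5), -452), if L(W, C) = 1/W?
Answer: -23780289/430 ≈ -55303.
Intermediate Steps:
-55303 + L(-86*(-5), -452) = -55303 + 1/(-86*(-5)) = -55303 + 1/430 = -23780289/430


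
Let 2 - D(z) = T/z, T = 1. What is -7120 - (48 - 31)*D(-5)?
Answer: -35787/5 ≈ -7157.4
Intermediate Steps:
D(z) = 2 - 1/z
-7120 - (48 - 31)*D(-5) = -7120 - (48 - 31)*(2 - 1/(-5)) = -7120 - 17*(2 - 1*(-⅕)) = -7120 - 17*(2 + ⅕) = -7120 - 17*11/5 = -7120 - 1*187/5 = -7120 - 187/5 = -35787/5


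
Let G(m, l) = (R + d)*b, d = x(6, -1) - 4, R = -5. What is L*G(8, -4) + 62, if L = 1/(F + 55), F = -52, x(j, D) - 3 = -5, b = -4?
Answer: 230/3 ≈ 76.667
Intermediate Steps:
x(j, D) = -2 (x(j, D) = 3 - 5 = -2)
d = -6 (d = -2 - 4 = -6)
L = ⅓ (L = 1/(-52 + 55) = 1/3 = ⅓ ≈ 0.33333)
G(m, l) = 44 (G(m, l) = (-5 - 6)*(-4) = -11*(-4) = 44)
L*G(8, -4) + 62 = (⅓)*44 + 62 = 44/3 + 62 = 230/3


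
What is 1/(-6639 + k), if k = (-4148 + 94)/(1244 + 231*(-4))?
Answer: -160/1064267 ≈ -0.00015034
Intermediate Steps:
k = -2027/160 (k = -4054/(1244 - 924) = -4054/320 = -4054*1/320 = -2027/160 ≈ -12.669)
1/(-6639 + k) = 1/(-6639 - 2027/160) = 1/(-1064267/160) = -160/1064267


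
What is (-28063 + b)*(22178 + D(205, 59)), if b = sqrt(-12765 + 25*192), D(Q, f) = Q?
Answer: -628134129 + 67149*I*sqrt(885) ≈ -6.2813e+8 + 1.9976e+6*I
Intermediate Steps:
b = 3*I*sqrt(885) (b = sqrt(-12765 + 4800) = sqrt(-7965) = 3*I*sqrt(885) ≈ 89.247*I)
(-28063 + b)*(22178 + D(205, 59)) = (-28063 + 3*I*sqrt(885))*(22178 + 205) = (-28063 + 3*I*sqrt(885))*22383 = -628134129 + 67149*I*sqrt(885)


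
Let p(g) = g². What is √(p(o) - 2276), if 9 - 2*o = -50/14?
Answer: 2*I*√27397/7 ≈ 47.292*I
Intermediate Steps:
o = 44/7 (o = 9/2 - (-25)/14 = 9/2 - ½*(-25/7) = 9/2 + 25/14 = 44/7 ≈ 6.2857)
√(p(o) - 2276) = √((44/7)² - 2276) = √(1936/49 - 2276) = √(-109588/49) = 2*I*√27397/7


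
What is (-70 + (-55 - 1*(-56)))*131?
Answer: -9039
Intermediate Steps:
(-70 + (-55 - 1*(-56)))*131 = (-70 + (-55 + 56))*131 = (-70 + 1)*131 = -69*131 = -9039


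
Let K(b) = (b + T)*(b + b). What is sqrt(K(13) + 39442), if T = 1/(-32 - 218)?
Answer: 13*sqrt(147115)/25 ≈ 199.45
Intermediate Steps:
T = -1/250 (T = 1/(-250) = -1/250 ≈ -0.0040000)
K(b) = 2*b*(-1/250 + b) (K(b) = (b - 1/250)*(b + b) = (-1/250 + b)*(2*b) = 2*b*(-1/250 + b))
sqrt(K(13) + 39442) = sqrt((1/125)*13*(-1 + 250*13) + 39442) = sqrt((1/125)*13*(-1 + 3250) + 39442) = sqrt((1/125)*13*3249 + 39442) = sqrt(42237/125 + 39442) = sqrt(4972487/125) = 13*sqrt(147115)/25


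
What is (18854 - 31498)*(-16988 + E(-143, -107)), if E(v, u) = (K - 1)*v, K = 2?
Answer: 216604364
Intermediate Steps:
E(v, u) = v (E(v, u) = (2 - 1)*v = 1*v = v)
(18854 - 31498)*(-16988 + E(-143, -107)) = (18854 - 31498)*(-16988 - 143) = -12644*(-17131) = 216604364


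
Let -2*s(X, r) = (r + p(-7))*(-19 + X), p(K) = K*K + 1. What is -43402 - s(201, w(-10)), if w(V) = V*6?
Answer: -44312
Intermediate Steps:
w(V) = 6*V
p(K) = 1 + K² (p(K) = K² + 1 = 1 + K²)
s(X, r) = -(-19 + X)*(50 + r)/2 (s(X, r) = -(r + (1 + (-7)²))*(-19 + X)/2 = -(r + (1 + 49))*(-19 + X)/2 = -(r + 50)*(-19 + X)/2 = -(50 + r)*(-19 + X)/2 = -(-19 + X)*(50 + r)/2)
-43402 - s(201, w(-10)) = -43402 - (475 - 25*201 + 19*(6*(-10))/2 - ½*201*6*(-10)) = -43402 - (475 - 5025 + (19/2)*(-60) - ½*201*(-60)) = -43402 - (475 - 5025 - 570 + 6030) = -43402 - 1*910 = -43402 - 910 = -44312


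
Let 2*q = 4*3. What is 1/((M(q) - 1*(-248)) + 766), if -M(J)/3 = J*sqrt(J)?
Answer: 169/171042 + sqrt(6)/57014 ≈ 0.0010310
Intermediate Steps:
q = 6 (q = (4*3)/2 = (1/2)*12 = 6)
M(J) = -3*J**(3/2) (M(J) = -3*J*sqrt(J) = -3*J**(3/2))
1/((M(q) - 1*(-248)) + 766) = 1/((-18*sqrt(6) - 1*(-248)) + 766) = 1/((-18*sqrt(6) + 248) + 766) = 1/((248 - 18*sqrt(6)) + 766) = 1/(1014 - 18*sqrt(6))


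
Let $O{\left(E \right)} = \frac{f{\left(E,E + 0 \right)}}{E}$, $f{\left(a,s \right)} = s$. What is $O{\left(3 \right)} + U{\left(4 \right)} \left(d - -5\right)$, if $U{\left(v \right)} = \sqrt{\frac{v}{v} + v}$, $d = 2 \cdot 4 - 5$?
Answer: $1 + 8 \sqrt{5} \approx 18.889$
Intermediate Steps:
$d = 3$ ($d = 8 - 5 = 3$)
$U{\left(v \right)} = \sqrt{1 + v}$
$O{\left(E \right)} = 1$ ($O{\left(E \right)} = \frac{E + 0}{E} = \frac{E}{E} = 1$)
$O{\left(3 \right)} + U{\left(4 \right)} \left(d - -5\right) = 1 + \sqrt{1 + 4} \left(3 - -5\right) = 1 + \sqrt{5} \left(3 + 5\right) = 1 + \sqrt{5} \cdot 8 = 1 + 8 \sqrt{5}$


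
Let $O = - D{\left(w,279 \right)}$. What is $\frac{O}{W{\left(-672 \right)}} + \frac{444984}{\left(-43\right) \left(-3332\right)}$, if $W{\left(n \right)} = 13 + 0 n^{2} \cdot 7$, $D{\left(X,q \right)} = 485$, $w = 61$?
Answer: $- \frac{15926017}{465647} \approx -34.202$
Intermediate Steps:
$O = -485$ ($O = \left(-1\right) 485 = -485$)
$W{\left(n \right)} = 13$ ($W{\left(n \right)} = 13 + 0 \cdot 7 = 13 + 0 = 13$)
$\frac{O}{W{\left(-672 \right)}} + \frac{444984}{\left(-43\right) \left(-3332\right)} = - \frac{485}{13} + \frac{444984}{\left(-43\right) \left(-3332\right)} = \left(-485\right) \frac{1}{13} + \frac{444984}{143276} = - \frac{485}{13} + 444984 \cdot \frac{1}{143276} = - \frac{485}{13} + \frac{111246}{35819} = - \frac{15926017}{465647}$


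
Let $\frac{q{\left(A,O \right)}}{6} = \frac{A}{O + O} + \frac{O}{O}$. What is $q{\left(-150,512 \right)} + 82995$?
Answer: $\frac{21248031}{256} \approx 83000.0$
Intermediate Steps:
$q{\left(A,O \right)} = 6 + \frac{3 A}{O}$ ($q{\left(A,O \right)} = 6 \left(\frac{A}{O + O} + \frac{O}{O}\right) = 6 \left(\frac{A}{2 O} + 1\right) = 6 \left(1 + \frac{A}{2 O}\right) = 6 + \frac{3 A}{O}$)
$q{\left(-150,512 \right)} + 82995 = \left(6 + 3 \left(-150\right) \frac{1}{512}\right) + 82995 = \left(6 - \frac{225}{256}\right) + 82995 = \frac{1311}{256} + 82995 = \frac{21248031}{256}$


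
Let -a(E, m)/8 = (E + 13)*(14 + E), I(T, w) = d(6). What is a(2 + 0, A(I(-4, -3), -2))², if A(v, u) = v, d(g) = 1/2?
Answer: 3686400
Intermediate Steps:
d(g) = ½
I(T, w) = ½
a(E, m) = -8*(13 + E)*(14 + E) (a(E, m) = -8*(E + 13)*(14 + E) = -8*(13 + E)*(14 + E))
a(2 + 0, A(I(-4, -3), -2))² = (-1456 - 216*(2 + 0) - 8*(2 + 0)²)² = (-1456 - 216*2 - 8*2²)² = (-1456 - 432 - 8*4)² = (-1456 - 432 - 32)² = (-1920)² = 3686400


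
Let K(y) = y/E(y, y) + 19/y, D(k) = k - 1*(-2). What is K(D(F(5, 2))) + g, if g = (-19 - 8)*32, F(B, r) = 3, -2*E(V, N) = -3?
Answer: -12853/15 ≈ -856.87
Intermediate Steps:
E(V, N) = 3/2 (E(V, N) = -½*(-3) = 3/2)
D(k) = 2 + k (D(k) = k + 2 = 2 + k)
g = -864 (g = -27*32 = -864)
K(y) = 19/y + 2*y/3 (K(y) = y/(3/2) + 19/y = y*(⅔) + 19/y = 2*y/3 + 19/y = 19/y + 2*y/3)
K(D(F(5, 2))) + g = (19/(2 + 3) + 2*(2 + 3)/3) - 864 = (19/5 + (⅔)*5) - 864 = (19*(⅕) + 10/3) - 864 = (19/5 + 10/3) - 864 = 107/15 - 864 = -12853/15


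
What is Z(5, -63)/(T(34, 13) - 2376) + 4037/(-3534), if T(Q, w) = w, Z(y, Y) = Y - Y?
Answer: -4037/3534 ≈ -1.1423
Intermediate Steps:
Z(y, Y) = 0
Z(5, -63)/(T(34, 13) - 2376) + 4037/(-3534) = 0/(13 - 2376) + 4037/(-3534) = 0/(-2363) + 4037*(-1/3534) = 0*(-1/2363) - 4037/3534 = 0 - 4037/3534 = -4037/3534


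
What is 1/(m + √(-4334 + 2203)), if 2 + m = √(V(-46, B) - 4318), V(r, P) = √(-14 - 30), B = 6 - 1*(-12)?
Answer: 1/(-2 + I*√2131 + √2*√(-2159 + I*√11)) ≈ -0.0001557 - 0.0089359*I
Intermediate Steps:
B = 18 (B = 6 + 12 = 18)
V(r, P) = 2*I*√11 (V(r, P) = √(-44) = 2*I*√11)
m = -2 + √(-4318 + 2*I*√11) (m = -2 + √(2*I*√11 - 4318) = -2 + √(-4318 + 2*I*√11) ≈ -1.9495 + 65.712*I)
1/(m + √(-4334 + 2203)) = 1/((-2 + √(-4318 + 2*I*√11)) + √(-4334 + 2203)) = 1/((-2 + √(-4318 + 2*I*√11)) + √(-2131)) = 1/((-2 + √(-4318 + 2*I*√11)) + I*√2131) = 1/(-2 + √(-4318 + 2*I*√11) + I*√2131)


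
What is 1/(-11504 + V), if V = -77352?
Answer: -1/88856 ≈ -1.1254e-5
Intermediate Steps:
1/(-11504 + V) = 1/(-11504 - 77352) = 1/(-88856) = -1/88856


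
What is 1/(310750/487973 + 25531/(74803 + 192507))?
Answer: 130440062630/95525021163 ≈ 1.3655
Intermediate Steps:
1/(310750/487973 + 25531/(74803 + 192507)) = 1/(310750*(1/487973) + 25531/267310) = 1/(310750/487973 + 25531*(1/267310)) = 1/(310750/487973 + 25531/267310) = 1/(95525021163/130440062630) = 130440062630/95525021163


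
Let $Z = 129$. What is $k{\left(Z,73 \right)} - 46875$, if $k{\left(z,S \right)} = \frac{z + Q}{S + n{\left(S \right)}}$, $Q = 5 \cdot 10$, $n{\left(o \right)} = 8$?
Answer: $- \frac{3796696}{81} \approx -46873.0$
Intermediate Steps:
$Q = 50$
$k{\left(z,S \right)} = \frac{50 + z}{8 + S}$ ($k{\left(z,S \right)} = \frac{z + 50}{S + 8} = \frac{50 + z}{8 + S}$)
$k{\left(Z,73 \right)} - 46875 = \frac{50 + 129}{8 + 73} - 46875 = \frac{1}{81} \cdot 179 - 46875 = \frac{179}{81} - 46875 = - \frac{3796696}{81}$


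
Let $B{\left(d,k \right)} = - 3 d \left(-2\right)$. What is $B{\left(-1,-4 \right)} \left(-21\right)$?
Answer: $126$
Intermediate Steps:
$B{\left(d,k \right)} = 6 d$
$B{\left(-1,-4 \right)} \left(-21\right) = 6 \left(-1\right) \left(-21\right) = \left(-6\right) \left(-21\right) = 126$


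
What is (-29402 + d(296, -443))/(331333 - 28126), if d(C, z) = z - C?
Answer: -10047/101069 ≈ -0.099407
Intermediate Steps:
(-29402 + d(296, -443))/(331333 - 28126) = (-29402 + (-443 - 1*296))/(331333 - 28126) = (-29402 + (-443 - 296))/303207 = (-29402 - 739)*(1/303207) = -30141*1/303207 = -10047/101069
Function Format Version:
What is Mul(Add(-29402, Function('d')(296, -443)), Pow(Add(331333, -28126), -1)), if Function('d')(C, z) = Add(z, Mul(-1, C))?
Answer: Rational(-10047, 101069) ≈ -0.099407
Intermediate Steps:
Mul(Add(-29402, Function('d')(296, -443)), Pow(Add(331333, -28126), -1)) = Mul(Add(-29402, Add(-443, Mul(-1, 296))), Pow(Add(331333, -28126), -1)) = Mul(Add(-29402, Add(-443, -296)), Pow(303207, -1)) = Mul(Add(-29402, -739), Rational(1, 303207)) = Mul(-30141, Rational(1, 303207)) = Rational(-10047, 101069)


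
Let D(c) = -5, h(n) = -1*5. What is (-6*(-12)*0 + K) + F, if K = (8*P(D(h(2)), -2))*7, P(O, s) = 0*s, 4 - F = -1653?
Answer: 1657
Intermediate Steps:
h(n) = -5
F = 1657 (F = 4 - 1*(-1653) = 4 + 1653 = 1657)
P(O, s) = 0
K = 0 (K = (8*0)*7 = 0*7 = 0)
(-6*(-12)*0 + K) + F = (-6*(-12)*0 + 0) + 1657 = (72*0 + 0) + 1657 = (0 + 0) + 1657 = 0 + 1657 = 1657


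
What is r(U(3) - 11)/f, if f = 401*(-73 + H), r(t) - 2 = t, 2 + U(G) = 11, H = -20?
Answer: 0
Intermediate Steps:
U(G) = 9 (U(G) = -2 + 11 = 9)
r(t) = 2 + t
f = -37293 (f = 401*(-73 - 20) = 401*(-93) = -37293)
r(U(3) - 11)/f = (2 + (9 - 11))/(-37293) = (2 - 2)*(-1/37293) = 0*(-1/37293) = 0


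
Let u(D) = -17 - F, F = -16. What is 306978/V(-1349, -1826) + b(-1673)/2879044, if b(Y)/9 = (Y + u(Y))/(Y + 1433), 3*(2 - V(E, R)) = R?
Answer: 13257048110499/26372043040 ≈ 502.69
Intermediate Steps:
u(D) = -1 (u(D) = -17 - 1*(-16) = -17 + 16 = -1)
V(E, R) = 2 - R/3
b(Y) = 9*(-1 + Y)/(1433 + Y) (b(Y) = 9*((Y - 1)/(Y + 1433)) = 9*((-1 + Y)/(1433 + Y)) = 9*(-1 + Y)/(1433 + Y))
306978/V(-1349, -1826) + b(-1673)/2879044 = 306978/(2 - 1/3*(-1826)) + (9*(-1 - 1673)/(1433 - 1673))/2879044 = 306978/(2 + 1826/3) + (9*(-1674)/(-240))*(1/2879044) = 306978/(1832/3) + (9*(-1/240)*(-1674))*(1/2879044) = 306978*(3/1832) + (2511/40)*(1/2879044) = 460467/916 + 2511/115161760 = 13257048110499/26372043040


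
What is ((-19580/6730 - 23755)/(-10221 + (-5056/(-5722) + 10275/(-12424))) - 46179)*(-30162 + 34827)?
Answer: -52669556357685407462205/244503651255631 ≈ -2.1541e+8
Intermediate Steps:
((-19580/6730 - 23755)/(-10221 + (-5056/(-5722) + 10275/(-12424))) - 46179)*(-30162 + 34827) = ((-19580*1/6730 - 23755)/(-10221 + (-5056*(-1/5722) + 10275*(-1/12424))) - 46179)*4665 = ((-1958/673 - 23755)/(-10221 + (2528/2861 - 10275/12424)) - 46179)*4665 = (-15989073/(673*(-10221 + 2011097/35545064)) - 46179)*4665 = (-15989073/(673*(-363304088047/35545064)) - 46179)*4665 = (-15989073/673*(-35545064/363304088047) - 46179)*4665 = (568332623085672/244503651255631 - 46179)*4665 = -11290365778710698277/244503651255631*4665 = -52669556357685407462205/244503651255631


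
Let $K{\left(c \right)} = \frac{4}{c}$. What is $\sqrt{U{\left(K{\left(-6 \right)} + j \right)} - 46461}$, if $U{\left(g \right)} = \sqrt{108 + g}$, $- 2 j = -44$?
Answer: $\frac{\sqrt{-418149 + 6 \sqrt{291}}}{3} \approx 215.52 i$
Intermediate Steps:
$j = 22$ ($j = \left(- \frac{1}{2}\right) \left(-44\right) = 22$)
$\sqrt{U{\left(K{\left(-6 \right)} + j \right)} - 46461} = \sqrt{\sqrt{108 + \left(\frac{4}{-6} + 22\right)} - 46461} = \sqrt{\sqrt{108 + \left(4 \left(- \frac{1}{6}\right) + 22\right)} - 46461} = \sqrt{\sqrt{108 + \left(- \frac{2}{3} + 22\right)} - 46461} = \sqrt{\sqrt{108 + \frac{64}{3}} - 46461} = \sqrt{\sqrt{\frac{388}{3}} - 46461} = \sqrt{\frac{2 \sqrt{291}}{3} - 46461} = \sqrt{-46461 + \frac{2 \sqrt{291}}{3}}$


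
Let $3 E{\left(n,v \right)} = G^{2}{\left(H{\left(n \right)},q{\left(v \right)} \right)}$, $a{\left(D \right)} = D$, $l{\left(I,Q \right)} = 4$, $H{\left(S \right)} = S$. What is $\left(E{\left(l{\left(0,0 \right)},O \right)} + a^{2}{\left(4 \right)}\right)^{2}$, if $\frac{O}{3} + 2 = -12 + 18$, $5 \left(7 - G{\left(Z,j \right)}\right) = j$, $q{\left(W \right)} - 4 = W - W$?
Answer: $\frac{4669921}{5625} \approx 830.21$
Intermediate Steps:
$q{\left(W \right)} = 4$ ($q{\left(W \right)} = 4 + \left(W - W\right) = 4 + 0 = 4$)
$G{\left(Z,j \right)} = 7 - \frac{j}{5}$
$O = 12$ ($O = -6 + 3 \left(-12 + 18\right) = -6 + 3 \cdot 6 = -6 + 18 = 12$)
$E{\left(n,v \right)} = \frac{961}{75}$ ($E{\left(n,v \right)} = \frac{\left(7 - \frac{4}{5}\right)^{2}}{3} = \frac{\left(\frac{31}{5}\right)^{2}}{3} = \frac{1}{3} \cdot \frac{961}{25} = \frac{961}{75}$)
$\left(E{\left(l{\left(0,0 \right)},O \right)} + a^{2}{\left(4 \right)}\right)^{2} = \left(\frac{961}{75} + 4^{2}\right)^{2} = \left(\frac{961}{75} + 16\right)^{2} = \left(\frac{2161}{75}\right)^{2} = \frac{4669921}{5625}$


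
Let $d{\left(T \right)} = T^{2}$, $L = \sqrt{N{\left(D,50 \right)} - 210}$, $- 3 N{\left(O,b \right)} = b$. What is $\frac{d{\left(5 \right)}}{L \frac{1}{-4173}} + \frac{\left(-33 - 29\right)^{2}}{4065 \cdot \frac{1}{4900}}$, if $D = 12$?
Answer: $\frac{3767120}{813} + \frac{20865 i \sqrt{510}}{68} \approx 4633.6 + 6929.4 i$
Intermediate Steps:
$N{\left(O,b \right)} = - \frac{b}{3}$
$L = \frac{2 i \sqrt{510}}{3}$ ($L = \sqrt{\left(- \frac{1}{3}\right) 50 - 210} = \sqrt{- \frac{50}{3} - 210} = \sqrt{- \frac{680}{3}} = \frac{2 i \sqrt{510}}{3} \approx 15.055 i$)
$\frac{d{\left(5 \right)}}{L \frac{1}{-4173}} + \frac{\left(-33 - 29\right)^{2}}{4065 \cdot \frac{1}{4900}} = \frac{5^{2}}{\frac{2 i \sqrt{510}}{3} \frac{1}{-4173}} + \frac{\left(-33 - 29\right)^{2}}{4065 \cdot \frac{1}{4900}} = \frac{25}{\frac{2 i \sqrt{510}}{3} \left(- \frac{1}{4173}\right)} + \frac{\left(-62\right)^{2}}{4065 \cdot \frac{1}{4900}} = \frac{25}{\left(- \frac{2}{12519}\right) i \sqrt{510}} + \frac{3844}{\frac{813}{980}} = 25 \frac{4173 i \sqrt{510}}{340} + 3844 \cdot \frac{980}{813} = \frac{20865 i \sqrt{510}}{68} + \frac{3767120}{813} = \frac{3767120}{813} + \frac{20865 i \sqrt{510}}{68}$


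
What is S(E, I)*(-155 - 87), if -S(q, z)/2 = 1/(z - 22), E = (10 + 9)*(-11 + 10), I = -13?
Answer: -484/35 ≈ -13.829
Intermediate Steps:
E = -19 (E = 19*(-1) = -19)
S(q, z) = -2/(-22 + z) (S(q, z) = -2/(z - 22) = -2/(-22 + z))
S(E, I)*(-155 - 87) = (-2/(-22 - 13))*(-155 - 87) = -2/(-35)*(-242) = -2*(-1/35)*(-242) = (2/35)*(-242) = -484/35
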